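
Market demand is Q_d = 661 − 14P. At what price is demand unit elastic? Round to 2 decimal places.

23.61

For linear demand Q_d = a − bP, E = −bP/(a − bP). |E| = 1 ⇒ bP = a − bP ⇒ P = a/(2b).
P = 661/(2·14) ≈ 23.61.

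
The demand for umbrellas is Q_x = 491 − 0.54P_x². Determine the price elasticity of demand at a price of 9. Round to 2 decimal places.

At P_x = 9, Q_x = 447.26.
dQ_x/dP_x = −2·0.54·P_x = −9.72.
Point elasticity E = (dQ_x/dP_x)·(P_x/Q_x) = -9.72 × 9/447.26 ≈ -0.20.
|E| < 1, so demand is inelastic at this price.

-0.20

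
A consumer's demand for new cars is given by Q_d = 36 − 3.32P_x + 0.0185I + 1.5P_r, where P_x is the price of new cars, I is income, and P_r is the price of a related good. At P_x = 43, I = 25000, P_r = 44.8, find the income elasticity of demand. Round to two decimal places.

1.09

Q_d = 36 − 3.32(43) + 0.0185(25000) + 1.5(44.8) = 36 − 142.76 + 462.5 + 67.2 = 422.94.
∂Q_d/∂I = +0.0185, so E_I = 0.0185·(25000/422.94) ≈ 1.09.
E_I > 1: normal good (luxury).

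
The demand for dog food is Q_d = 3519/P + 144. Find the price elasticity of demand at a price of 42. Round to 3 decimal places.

At P = 42, Q_d = 227.7857.
dQ_d/dP = −3519/P² = −1.9949.
Point elasticity E = (dQ_d/dP)·(P/Q_d) = -1.9949 × 42/227.7857 ≈ -0.368.
|E| < 1, so demand is inelastic at this price.

-0.368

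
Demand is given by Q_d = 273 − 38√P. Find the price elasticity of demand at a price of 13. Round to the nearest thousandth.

-0.504

At P = 13, Q_d = 135.9891.
dQ_d/dP = −38/(2√P) = −38/(2·3.6056).
Point elasticity E = (dQ_d/dP)·(P/Q_d) = -5.2697 × 13/135.9891 ≈ -0.504.
|E| < 1, so demand is inelastic at this price.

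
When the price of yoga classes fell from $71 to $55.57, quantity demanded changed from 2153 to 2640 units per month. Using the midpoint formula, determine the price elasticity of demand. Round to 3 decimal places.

-0.833

%ΔQ = (2640 − 2153)/[(2153 + 2640)/2] = 487/2396.5 ≈ 0.2032.
%ΔP = (55.57 − 71)/[(71 + 55.57)/2] = -15.43/63.285 ≈ -0.2438.
Arc elasticity E = %ΔQ/%ΔP ≈ 0.2032/-0.2438 ≈ -0.833.
|E| < 1: demand is inelastic over this range.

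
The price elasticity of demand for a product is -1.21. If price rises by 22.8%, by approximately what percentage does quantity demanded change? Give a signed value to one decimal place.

%ΔQ ≈ E × %ΔP = (-1.21) × (22.8%) ≈ -27.6%.

-27.6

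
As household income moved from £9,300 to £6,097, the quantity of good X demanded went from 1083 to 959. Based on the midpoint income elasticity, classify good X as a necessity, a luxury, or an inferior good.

%ΔQ = (959 − 1083)/[(1083+959)/2] = -124/1021 ≈ -0.1214.
%ΔI = (6,097 − 9,300)/[(9,300+6,097)/2] = -3203/7698.5 ≈ -0.4161.
E_I = %ΔQ/%ΔI ≈ 0.292.
E_I ∈ (0,1): normal good (necessity).

necessity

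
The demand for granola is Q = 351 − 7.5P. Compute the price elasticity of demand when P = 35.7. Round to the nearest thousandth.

At P = 35.7, Q = 83.25.
dQ/dP = −7.5.
Point elasticity E = (dQ/dP)·(P/Q) = -7.5 × 35.7/83.25 ≈ -3.216.
|E| > 1, so demand is elastic at this price.

-3.216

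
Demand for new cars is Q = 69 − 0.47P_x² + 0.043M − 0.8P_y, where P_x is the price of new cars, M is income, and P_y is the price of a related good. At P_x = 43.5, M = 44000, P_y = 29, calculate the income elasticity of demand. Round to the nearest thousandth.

Q = 69 − 0.47(43.5)² + 0.043(44000) − 0.8(29) = 69 − 889.3575 + 1892 − 23.2 = 1048.4425.
∂Q/∂M = +0.043, so E_I = 0.043·(44000/1048.4425) ≈ 1.805.
E_I > 1: normal good (luxury).

1.805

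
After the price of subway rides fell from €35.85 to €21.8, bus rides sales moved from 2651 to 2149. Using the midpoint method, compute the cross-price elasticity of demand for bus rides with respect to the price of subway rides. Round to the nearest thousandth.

%ΔQ_x = (2149 − 2651)/[(2651+2149)/2] = -502/2400 ≈ -0.2092.
%ΔP_y = (21.8 − 35.85)/[(35.85+21.8)/2] ≈ -0.4874.
E_xy = -0.2092/-0.4874 ≈ 0.429.
E_xy > 0, so bus rides and subway rides are substitutes.

0.429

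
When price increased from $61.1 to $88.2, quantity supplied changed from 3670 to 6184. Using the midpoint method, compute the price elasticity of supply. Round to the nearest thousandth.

1.406

%Δq = (6184 − 3670)/[(3670 + 6184)/2] = 2514/4927 ≈ 0.5102.
%Δp = (88.2 − 61.1)/[(61.1 + 88.2)/2] = 27.1/74.65 ≈ 0.3630.
Arc elasticity E = %Δq/%Δp ≈ 0.5102/0.3630 ≈ 1.406.
|E| > 1: supply is elastic over this range.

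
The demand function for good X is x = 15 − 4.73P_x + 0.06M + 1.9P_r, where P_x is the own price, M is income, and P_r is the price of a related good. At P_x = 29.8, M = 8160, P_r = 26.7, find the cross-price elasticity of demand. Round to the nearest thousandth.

First evaluate x: 15 − 4.73(29.8) + 0.06(8160) + 1.9(26.7) = 15 − 140.954 + 489.6 + 50.73 = 414.376.
∂x/∂P_r = +1.9, so E_xy = 1.9·(26.7/414.376) ≈ 0.122.
E_xy > 0: the goods are substitutes.

0.122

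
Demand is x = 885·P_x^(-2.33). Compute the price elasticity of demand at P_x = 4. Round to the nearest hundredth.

-2.33

For a Cobb–Douglas (constant-elasticity) form x = A·P_x^α·…, the elasticity with respect to P_x equals the exponent α at every point.
Here the exponent on P_x is -2.33, so the price elasticity of demand is -2.33.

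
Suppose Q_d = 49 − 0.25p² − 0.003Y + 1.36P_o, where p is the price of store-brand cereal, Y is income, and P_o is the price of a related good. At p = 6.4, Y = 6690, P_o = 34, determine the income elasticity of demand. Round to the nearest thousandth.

Evaluating quantity at (p, Y, P_o) gives Q_d = 49 − 0.25(6.4)² − 0.003(6690) + 1.36(34) = 49 − 10.24 − 20.07 + 46.24 = 64.93.
∂Q_d/∂Y = −0.003, so E_I = -0.003·(6690/64.93) ≈ -0.309.
E_I < 0: inferior good.

-0.309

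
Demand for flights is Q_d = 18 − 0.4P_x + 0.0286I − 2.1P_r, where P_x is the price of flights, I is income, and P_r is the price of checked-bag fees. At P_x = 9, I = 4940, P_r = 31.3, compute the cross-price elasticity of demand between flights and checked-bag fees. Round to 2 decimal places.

Q_d = 18 − 0.4(9) + 0.0286(4940) − 2.1(31.3) = 18 − 3.6 + 141.284 − 65.73 = 89.954.
∂Q_d/∂P_r = −2.1, so E_xy = -2.1·(31.3/89.954) ≈ -0.73.
E_xy < 0: the goods are complements.

-0.73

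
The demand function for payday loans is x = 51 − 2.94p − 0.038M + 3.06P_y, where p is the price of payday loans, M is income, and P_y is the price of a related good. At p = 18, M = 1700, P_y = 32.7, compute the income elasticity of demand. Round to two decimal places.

At the given point, x = 51 − 2.94(18) − 0.038(1700) + 3.06(32.7) = 51 − 52.92 − 64.6 + 100.062 = 33.542.
∂x/∂M = −0.038, so E_I = -0.038·(1700/33.542) ≈ -1.93.
E_I < 0: inferior good.

-1.93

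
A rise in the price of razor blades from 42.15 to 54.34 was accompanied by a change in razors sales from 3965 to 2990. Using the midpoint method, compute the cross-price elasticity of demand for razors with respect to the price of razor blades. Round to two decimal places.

-1.11

%ΔQ_x = (2990 − 3965)/[(3965+2990)/2] = -975/3477.5 ≈ -0.2804.
%ΔP_y = (54.34 − 42.15)/[(42.15+54.34)/2] ≈ 0.2527.
E_xy = -0.2804/0.2527 ≈ -1.11.
E_xy < 0, so razors and razor blades are complements.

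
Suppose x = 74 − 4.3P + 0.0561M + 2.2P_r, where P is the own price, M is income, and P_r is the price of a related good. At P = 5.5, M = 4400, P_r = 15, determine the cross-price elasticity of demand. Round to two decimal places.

Substituting, x = 74 − 4.3(5.5) + 0.0561(4400) + 2.2(15) = 74 − 23.65 + 246.84 + 33 = 330.19.
∂x/∂P_r = +2.2, so E_xy = 2.2·(15/330.19) ≈ 0.10.
E_xy > 0: the goods are substitutes.

0.10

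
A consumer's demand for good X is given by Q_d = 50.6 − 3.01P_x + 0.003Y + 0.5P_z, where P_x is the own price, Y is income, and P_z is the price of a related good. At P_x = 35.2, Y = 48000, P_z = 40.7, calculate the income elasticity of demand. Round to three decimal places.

Q_d = 50.6 − 3.01(35.2) + 0.003(48000) + 0.5(40.7) = 50.6 − 105.952 + 144 + 20.35 = 108.998.
∂Q_d/∂Y = +0.003, so E_I = 0.003·(48000/108.998) ≈ 1.321.
E_I > 1: normal good (luxury).

1.321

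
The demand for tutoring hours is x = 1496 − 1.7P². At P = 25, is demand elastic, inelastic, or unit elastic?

elastic

At P = 25, x = 433.5.
dx/dP = −2·1.7·P = −85.
Point elasticity E = (dx/dP)·(P/x) = -85 × 25/433.5 ≈ -4.902.
|E| ≈ 4.902 > 1, so demand is elastic.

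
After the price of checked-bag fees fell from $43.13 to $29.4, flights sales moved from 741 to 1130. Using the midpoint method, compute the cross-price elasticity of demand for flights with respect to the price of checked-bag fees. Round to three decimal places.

-1.098

%ΔQ_x = (1130 − 741)/[(741+1130)/2] = 389/935.5 ≈ 0.4158.
%ΔP_y = (29.4 − 43.13)/[(43.13+29.4)/2] ≈ -0.3786.
E_xy = 0.4158/-0.3786 ≈ -1.098.
E_xy < 0, so flights and checked-bag fees are complements.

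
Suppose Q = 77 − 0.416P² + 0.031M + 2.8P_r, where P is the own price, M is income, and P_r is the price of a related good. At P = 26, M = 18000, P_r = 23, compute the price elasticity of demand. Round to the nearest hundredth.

Substituting, Q = 77 − 0.416(26)² + 0.031(18000) + 2.8(23) = 77 − 281.216 + 558 + 64.4 = 418.184.
∂Q/∂P = −2·0.416·P = -21.632, so E_p = -21.632·(26/418.184) ≈ -1.34.
|E_p| > 1: demand is elastic.

-1.34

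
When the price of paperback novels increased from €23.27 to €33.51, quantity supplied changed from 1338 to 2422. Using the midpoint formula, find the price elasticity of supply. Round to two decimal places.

%Δq = (2422 − 1338)/[(1338 + 2422)/2] = 1084/1880 ≈ 0.5766.
%ΔP = (33.51 − 23.27)/[(23.27 + 33.51)/2] = 10.24/28.39 ≈ 0.3607.
Arc elasticity E = %Δq/%ΔP ≈ 0.5766/0.3607 ≈ 1.60.
|E| > 1: supply is elastic over this range.

1.60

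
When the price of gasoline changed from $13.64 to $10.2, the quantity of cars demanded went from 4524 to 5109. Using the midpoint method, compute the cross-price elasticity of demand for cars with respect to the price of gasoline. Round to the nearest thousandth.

-0.421

%ΔQ_x = (5109 − 4524)/[(4524+5109)/2] = 585/4816.5 ≈ 0.1215.
%ΔP_y = (10.2 − 13.64)/[(13.64+10.2)/2] ≈ -0.2886.
E_xy = 0.1215/-0.2886 ≈ -0.421.
E_xy < 0, so cars and gasoline are complements.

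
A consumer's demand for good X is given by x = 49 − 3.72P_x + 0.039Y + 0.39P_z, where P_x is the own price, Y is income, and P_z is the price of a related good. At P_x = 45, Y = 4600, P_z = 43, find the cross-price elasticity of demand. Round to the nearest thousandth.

0.216

x = 49 − 3.72(45) + 0.039(4600) + 0.39(43) = 49 − 167.4 + 179.4 + 16.77 = 77.77.
∂x/∂P_z = +0.39, so E_xy = 0.39·(43/77.77) ≈ 0.216.
E_xy > 0: the goods are substitutes.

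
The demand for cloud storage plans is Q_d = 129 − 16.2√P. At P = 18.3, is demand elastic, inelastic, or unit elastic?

At P = 18.3, Q_d = 59.6988.
dQ_d/dP = −16.2/(2√P) = −16.2/(2·4.2778).
Point elasticity E = (dQ_d/dP)·(P/Q_d) = -1.8935 × 18.3/59.6988 ≈ -0.580.
|E| ≈ 0.580 < 1, so demand is inelastic.

inelastic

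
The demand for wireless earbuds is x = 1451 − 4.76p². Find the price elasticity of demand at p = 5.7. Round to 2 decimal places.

At p = 5.7, x = 1296.3476.
dx/dp = −2·4.76·p = −54.264.
Point elasticity E = (dx/dp)·(p/x) = -54.264 × 5.7/1296.3476 ≈ -0.24.
|E| < 1, so demand is inelastic at this price.

-0.24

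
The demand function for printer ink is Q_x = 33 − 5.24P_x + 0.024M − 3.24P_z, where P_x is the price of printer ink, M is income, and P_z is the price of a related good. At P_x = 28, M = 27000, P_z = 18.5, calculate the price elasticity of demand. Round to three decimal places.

-0.309

Substituting, Q_x = 33 − 5.24(28) + 0.024(27000) − 3.24(18.5) = 33 − 146.72 + 648 − 59.94 = 474.34.
∂Q_x/∂P_x = −5.24, so E_p = (−5.24)·(28/474.34) ≈ -0.309.
|E_p| < 1: demand is inelastic.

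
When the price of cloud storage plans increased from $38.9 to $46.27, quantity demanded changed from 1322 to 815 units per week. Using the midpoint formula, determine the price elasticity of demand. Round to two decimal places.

%ΔQ = (815 − 1322)/[(1322 + 815)/2] = -507/1068.5 ≈ -0.4745.
%ΔP = (46.27 − 38.9)/[(38.9 + 46.27)/2] = 7.37/42.585 ≈ 0.1731.
Arc elasticity E = %ΔQ/%ΔP ≈ -0.4745/0.1731 ≈ -2.74.
|E| > 1: demand is elastic over this range.

-2.74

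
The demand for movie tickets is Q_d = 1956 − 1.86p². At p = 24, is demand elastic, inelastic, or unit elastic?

elastic

At p = 24, Q_d = 884.64.
dQ_d/dp = −2·1.86·p = −89.28.
Point elasticity E = (dQ_d/dp)·(p/Q_d) = -89.28 × 24/884.64 ≈ -2.422.
|E| ≈ 2.422 > 1, so demand is elastic.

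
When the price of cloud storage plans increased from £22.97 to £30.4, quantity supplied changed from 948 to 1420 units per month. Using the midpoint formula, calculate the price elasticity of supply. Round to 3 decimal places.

1.432

%ΔQ = (1420 − 948)/[(948 + 1420)/2] = 472/1184 ≈ 0.3986.
%ΔP = (30.4 − 22.97)/[(22.97 + 30.4)/2] = 7.43/26.685 ≈ 0.2784.
Arc elasticity E = %ΔQ/%ΔP ≈ 0.3986/0.2784 ≈ 1.432.
|E| > 1: supply is elastic over this range.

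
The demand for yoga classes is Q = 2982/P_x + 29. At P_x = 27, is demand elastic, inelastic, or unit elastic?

inelastic

At P_x = 27, Q = 139.4444.
dQ/dP_x = −2982/P_x² = −4.0905.
Point elasticity E = (dQ/dP_x)·(P_x/Q) = -4.0905 × 27/139.4444 ≈ -0.792.
|E| ≈ 0.792 < 1, so demand is inelastic.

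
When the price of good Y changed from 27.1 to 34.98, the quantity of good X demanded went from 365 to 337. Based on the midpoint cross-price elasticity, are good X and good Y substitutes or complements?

%ΔQ_x = (337 − 365)/[(365+337)/2] = -28/351 ≈ -0.0798.
%ΔP_y = (34.98 − 27.1)/[(27.1+34.98)/2] ≈ 0.2539.
E_xy = -0.0798/0.2539 ≈ -0.314.
E_xy < 0, so the goods are complements.

complements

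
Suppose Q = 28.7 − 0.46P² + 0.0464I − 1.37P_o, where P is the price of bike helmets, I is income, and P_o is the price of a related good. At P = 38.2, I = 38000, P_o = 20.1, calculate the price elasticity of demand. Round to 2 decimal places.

Substituting, Q = 28.7 − 0.46(38.2)² + 0.0464(38000) − 1.37(20.1) = 28.7 − 671.2504 + 1763.2 − 27.537 = 1093.1126.
∂Q/∂P = −2·0.46·P = -35.144, so E_p = -35.144·(38.2/1093.1126) ≈ -1.23.
|E_p| > 1: demand is elastic.

-1.23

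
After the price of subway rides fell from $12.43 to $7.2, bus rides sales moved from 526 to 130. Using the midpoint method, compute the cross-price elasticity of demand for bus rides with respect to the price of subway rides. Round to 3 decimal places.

%ΔQ_x = (130 − 526)/[(526+130)/2] = -396/328 ≈ -1.2073.
%ΔP_y = (7.2 − 12.43)/[(12.43+7.2)/2] ≈ -0.5329.
E_xy = -1.2073/-0.5329 ≈ 2.266.
E_xy > 0, so bus rides and subway rides are substitutes.

2.266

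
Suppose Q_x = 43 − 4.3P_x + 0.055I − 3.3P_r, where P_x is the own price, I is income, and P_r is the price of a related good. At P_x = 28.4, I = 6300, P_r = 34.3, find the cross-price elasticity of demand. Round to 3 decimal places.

Evaluating quantity at (P_x, I, P_r) gives Q_x = 43 − 4.3(28.4) + 0.055(6300) − 3.3(34.3) = 43 − 122.12 + 346.5 − 113.19 = 154.19.
∂Q_x/∂P_r = −3.3, so E_xy = -3.3·(34.3/154.19) ≈ -0.734.
E_xy < 0: the goods are complements.

-0.734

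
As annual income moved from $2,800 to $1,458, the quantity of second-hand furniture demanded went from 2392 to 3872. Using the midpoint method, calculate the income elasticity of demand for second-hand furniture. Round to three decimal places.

%ΔQ = (3872 − 2392)/[(2392+3872)/2] = 1480/3132 ≈ 0.4725.
%ΔI = (1,458 − 2,800)/[(2,800+1,458)/2] = -1342/2129 ≈ -0.6303.
E_I = %ΔQ/%ΔI ≈ -0.750.
E_I < 0: inferior good.

-0.750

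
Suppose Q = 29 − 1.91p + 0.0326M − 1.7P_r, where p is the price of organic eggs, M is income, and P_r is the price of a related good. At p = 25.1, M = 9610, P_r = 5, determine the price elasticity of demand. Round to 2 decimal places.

Evaluating quantity at (p, M, P_r) gives Q = 29 − 1.91(25.1) + 0.0326(9610) − 1.7(5) = 29 − 47.941 + 313.286 − 8.5 = 285.845.
∂Q/∂p = −1.91, so E_p = (−1.91)·(25.1/285.845) ≈ -0.17.
|E_p| < 1: demand is inelastic.

-0.17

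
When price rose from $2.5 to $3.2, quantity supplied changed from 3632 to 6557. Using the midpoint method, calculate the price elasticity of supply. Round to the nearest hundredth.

%Δq = (6557 − 3632)/[(3632 + 6557)/2] = 2925/5094.5 ≈ 0.5741.
%Δp = (3.2 − 2.5)/[(2.5 + 3.2)/2] = 0.7/2.85 ≈ 0.2456.
Arc elasticity E = %Δq/%Δp ≈ 0.5741/0.2456 ≈ 2.34.
|E| > 1: supply is elastic over this range.

2.34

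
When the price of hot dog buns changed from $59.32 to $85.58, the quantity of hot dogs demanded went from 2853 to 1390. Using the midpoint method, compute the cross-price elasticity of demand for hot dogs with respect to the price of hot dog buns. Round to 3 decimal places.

-1.903

%ΔQ_x = (1390 − 2853)/[(2853+1390)/2] = -1463/2121.5 ≈ -0.6896.
%ΔP_y = (85.58 − 59.32)/[(59.32+85.58)/2] ≈ 0.3625.
E_xy = -0.6896/0.3625 ≈ -1.903.
E_xy < 0, so hot dogs and hot dog buns are complements.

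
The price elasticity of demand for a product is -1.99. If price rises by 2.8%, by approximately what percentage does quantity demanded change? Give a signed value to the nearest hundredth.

%ΔQ ≈ E × %ΔP = (-1.99) × (2.8%) ≈ -5.57%.

-5.57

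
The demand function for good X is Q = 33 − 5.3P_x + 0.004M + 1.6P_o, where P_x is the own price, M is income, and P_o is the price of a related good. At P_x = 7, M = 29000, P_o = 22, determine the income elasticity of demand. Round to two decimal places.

Evaluating quantity at (P_x, M, P_o) gives Q = 33 − 5.3(7) + 0.004(29000) + 1.6(22) = 33 − 37.1 + 116 + 35.2 = 147.1.
∂Q/∂M = +0.004, so E_I = 0.004·(29000/147.1) ≈ 0.79.
E_I ∈ (0,1): normal good (necessity).

0.79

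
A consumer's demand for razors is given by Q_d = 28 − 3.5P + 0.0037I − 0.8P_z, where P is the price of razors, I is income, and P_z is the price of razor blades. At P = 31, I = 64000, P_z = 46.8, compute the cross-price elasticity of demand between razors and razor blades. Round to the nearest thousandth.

At the given point, Q_d = 28 − 3.5(31) + 0.0037(64000) − 0.8(46.8) = 28 − 108.5 + 236.8 − 37.44 = 118.86.
∂Q_d/∂P_z = −0.8, so E_xy = -0.8·(46.8/118.86) ≈ -0.315.
E_xy < 0: the goods are complements.

-0.315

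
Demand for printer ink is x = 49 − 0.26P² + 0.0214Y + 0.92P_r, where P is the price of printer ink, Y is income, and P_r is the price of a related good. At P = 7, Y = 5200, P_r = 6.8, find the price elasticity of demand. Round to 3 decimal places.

-0.166

First evaluate x: 49 − 0.26(7)² + 0.0214(5200) + 0.92(6.8) = 49 − 12.74 + 111.28 + 6.256 = 153.796.
∂x/∂P = −2·0.26·P = -3.64, so E_p = -3.64·(7/153.796) ≈ -0.166.
|E_p| < 1: demand is inelastic.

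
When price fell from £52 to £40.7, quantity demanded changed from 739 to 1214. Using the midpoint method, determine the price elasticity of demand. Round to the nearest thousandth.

-1.995

%Δq = (1214 − 739)/[(739 + 1214)/2] = 475/976.5 ≈ 0.4864.
%Δp = (40.7 − 52)/[(52 + 40.7)/2] = -11.3/46.35 ≈ -0.2438.
Arc elasticity E = %Δq/%Δp ≈ 0.4864/-0.2438 ≈ -1.995.
|E| > 1: demand is elastic over this range.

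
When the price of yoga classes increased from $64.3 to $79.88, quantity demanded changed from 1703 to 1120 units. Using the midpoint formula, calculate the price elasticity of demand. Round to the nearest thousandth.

-1.911

%ΔQ = (1120 − 1703)/[(1703 + 1120)/2] = -583/1411.5 ≈ -0.4130.
%ΔP = (79.88 − 64.3)/[(64.3 + 79.88)/2] = 15.58/72.09 ≈ 0.2161.
Arc elasticity E = %ΔQ/%ΔP ≈ -0.4130/0.2161 ≈ -1.911.
|E| > 1: demand is elastic over this range.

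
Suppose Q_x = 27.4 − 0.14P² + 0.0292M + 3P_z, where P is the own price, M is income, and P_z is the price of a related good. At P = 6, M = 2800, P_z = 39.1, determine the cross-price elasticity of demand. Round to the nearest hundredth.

0.53

First evaluate Q_x: 27.4 − 0.14(6)² + 0.0292(2800) + 3(39.1) = 27.4 − 5.04 + 81.76 + 117.3 = 221.42.
∂Q_x/∂P_z = +3, so E_xy = 3·(39.1/221.42) ≈ 0.53.
E_xy > 0: the goods are substitutes.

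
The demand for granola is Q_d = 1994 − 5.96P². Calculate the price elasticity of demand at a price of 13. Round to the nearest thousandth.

-2.042

At P = 13, Q_d = 986.76.
dQ_d/dP = −2·5.96·P = −154.96.
Point elasticity E = (dQ_d/dP)·(P/Q_d) = -154.96 × 13/986.76 ≈ -2.042.
|E| > 1, so demand is elastic at this price.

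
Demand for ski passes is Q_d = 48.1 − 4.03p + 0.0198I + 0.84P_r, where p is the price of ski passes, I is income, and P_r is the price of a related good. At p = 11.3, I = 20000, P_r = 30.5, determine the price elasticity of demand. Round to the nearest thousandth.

-0.107

Evaluating quantity at (p, I, P_r) gives Q_d = 48.1 − 4.03(11.3) + 0.0198(20000) + 0.84(30.5) = 48.1 − 45.539 + 396 + 25.62 = 424.181.
∂Q_d/∂p = −4.03, so E_p = (−4.03)·(11.3/424.181) ≈ -0.107.
|E_p| < 1: demand is inelastic.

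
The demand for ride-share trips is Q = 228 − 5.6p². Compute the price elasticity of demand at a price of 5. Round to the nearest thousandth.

At p = 5, Q = 88.
dQ/dp = −2·5.6·p = −56.
Point elasticity E = (dQ/dp)·(p/Q) = -56 × 5/88 ≈ -3.182.
|E| > 1, so demand is elastic at this price.

-3.182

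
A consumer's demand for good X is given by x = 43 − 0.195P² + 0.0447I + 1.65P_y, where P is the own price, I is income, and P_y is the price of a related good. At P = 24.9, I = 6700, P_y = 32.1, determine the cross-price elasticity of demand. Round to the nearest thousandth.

x = 43 − 0.195(24.9)² + 0.0447(6700) + 1.65(32.1) = 43 − 120.902 + 299.49 + 52.965 = 274.5531.
∂x/∂P_y = +1.65, so E_xy = 1.65·(32.1/274.5531) ≈ 0.193.
E_xy > 0: the goods are substitutes.

0.193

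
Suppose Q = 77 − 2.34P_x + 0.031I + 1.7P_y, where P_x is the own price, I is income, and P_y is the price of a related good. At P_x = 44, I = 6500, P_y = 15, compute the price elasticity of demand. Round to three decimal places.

-0.512

Evaluating quantity at (P_x, I, P_y) gives Q = 77 − 2.34(44) + 0.031(6500) + 1.7(15) = 77 − 102.96 + 201.5 + 25.5 = 201.04.
∂Q/∂P_x = −2.34, so E_p = (−2.34)·(44/201.04) ≈ -0.512.
|E_p| < 1: demand is inelastic.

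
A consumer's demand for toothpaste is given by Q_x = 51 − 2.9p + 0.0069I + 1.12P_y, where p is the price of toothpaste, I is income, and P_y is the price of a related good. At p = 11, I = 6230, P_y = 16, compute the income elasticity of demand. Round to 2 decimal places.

0.54

Evaluating quantity at (p, I, P_y) gives Q_x = 51 − 2.9(11) + 0.0069(6230) + 1.12(16) = 51 − 31.9 + 42.987 + 17.92 = 80.007.
∂Q_x/∂I = +0.0069, so E_I = 0.0069·(6230/80.007) ≈ 0.54.
E_I ∈ (0,1): normal good (necessity).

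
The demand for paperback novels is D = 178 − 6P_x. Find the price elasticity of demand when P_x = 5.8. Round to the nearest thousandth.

-0.243

At P_x = 5.8, D = 143.2.
dD/dP_x = −6.
Point elasticity E = (dD/dP_x)·(P_x/D) = -6 × 5.8/143.2 ≈ -0.243.
|E| < 1, so demand is inelastic at this price.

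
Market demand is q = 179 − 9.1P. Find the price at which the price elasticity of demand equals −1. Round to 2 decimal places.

9.84

For linear demand q = a − bP, E = −bP/(a − bP). |E| = 1 ⇒ bP = a − bP ⇒ P = a/(2b).
P = 179/(2·9.1) ≈ 9.84.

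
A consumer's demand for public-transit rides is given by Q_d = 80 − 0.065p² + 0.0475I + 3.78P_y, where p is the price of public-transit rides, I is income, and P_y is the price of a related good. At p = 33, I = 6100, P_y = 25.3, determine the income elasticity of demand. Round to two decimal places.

At the given point, Q_d = 80 − 0.065(33)² + 0.0475(6100) + 3.78(25.3) = 80 − 70.785 + 289.75 + 95.634 = 394.599.
∂Q_d/∂I = +0.0475, so E_I = 0.0475·(6100/394.599) ≈ 0.73.
E_I ∈ (0,1): normal good (necessity).

0.73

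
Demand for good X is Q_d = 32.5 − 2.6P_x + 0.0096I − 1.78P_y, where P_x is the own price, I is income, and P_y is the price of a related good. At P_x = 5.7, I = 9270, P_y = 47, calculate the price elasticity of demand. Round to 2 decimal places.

-0.64

First evaluate Q_d: 32.5 − 2.6(5.7) + 0.0096(9270) − 1.78(47) = 32.5 − 14.82 + 88.992 − 83.66 = 23.012.
∂Q_d/∂P_x = −2.6, so E_p = (−2.6)·(5.7/23.012) ≈ -0.64.
|E_p| < 1: demand is inelastic.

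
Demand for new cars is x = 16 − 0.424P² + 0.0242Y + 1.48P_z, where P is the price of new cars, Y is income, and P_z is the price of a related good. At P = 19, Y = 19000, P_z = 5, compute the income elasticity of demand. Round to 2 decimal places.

1.39

Substituting, x = 16 − 0.424(19)² + 0.0242(19000) + 1.48(5) = 16 − 153.064 + 459.8 + 7.4 = 330.136.
∂x/∂Y = +0.0242, so E_I = 0.0242·(19000/330.136) ≈ 1.39.
E_I > 1: normal good (luxury).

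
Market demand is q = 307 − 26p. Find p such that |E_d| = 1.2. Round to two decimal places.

Set −bp/(a − bp) = −1.2 ⇒ bp = 1.2(a − bp) ⇒ bp(1+1.2) = 1.2·a.
p = 1.2·307/(26·2.2) ≈ 6.44.

6.44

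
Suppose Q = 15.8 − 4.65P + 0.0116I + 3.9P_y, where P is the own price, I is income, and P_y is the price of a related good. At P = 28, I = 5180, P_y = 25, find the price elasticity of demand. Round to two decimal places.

Substituting, Q = 15.8 − 4.65(28) + 0.0116(5180) + 3.9(25) = 15.8 − 130.2 + 60.088 + 97.5 = 43.188.
∂Q/∂P = −4.65, so E_p = (−4.65)·(28/43.188) ≈ -3.01.
|E_p| > 1: demand is elastic.

-3.01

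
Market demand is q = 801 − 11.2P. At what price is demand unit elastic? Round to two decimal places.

35.76

For linear demand q = a − bP, E = −bP/(a − bP). |E| = 1 ⇒ bP = a − bP ⇒ P = a/(2b).
P = 801/(2·11.2) ≈ 35.76.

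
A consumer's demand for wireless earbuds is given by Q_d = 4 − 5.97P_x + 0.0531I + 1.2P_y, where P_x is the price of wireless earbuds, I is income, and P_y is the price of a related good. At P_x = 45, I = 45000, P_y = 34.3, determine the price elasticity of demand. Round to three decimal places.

-0.124

First evaluate Q_d: 4 − 5.97(45) + 0.0531(45000) + 1.2(34.3) = 4 − 268.65 + 2389.5 + 41.16 = 2166.01.
∂Q_d/∂P_x = −5.97, so E_p = (−5.97)·(45/2166.01) ≈ -0.124.
|E_p| < 1: demand is inelastic.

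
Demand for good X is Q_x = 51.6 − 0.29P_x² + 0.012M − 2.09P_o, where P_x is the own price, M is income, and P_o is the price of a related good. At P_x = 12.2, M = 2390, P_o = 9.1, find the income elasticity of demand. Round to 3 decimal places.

1.585

Q_x = 51.6 − 0.29(12.2)² + 0.012(2390) − 2.09(9.1) = 51.6 − 43.1636 + 28.68 − 19.019 = 18.0974.
∂Q_x/∂M = +0.012, so E_I = 0.012·(2390/18.0974) ≈ 1.585.
E_I > 1: normal good (luxury).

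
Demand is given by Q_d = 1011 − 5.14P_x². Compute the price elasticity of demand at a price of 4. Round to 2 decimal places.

-0.18

At P_x = 4, Q_d = 928.76.
dQ_d/dP_x = −2·5.14·P_x = −41.12.
Point elasticity E = (dQ_d/dP_x)·(P_x/Q_d) = -41.12 × 4/928.76 ≈ -0.18.
|E| < 1, so demand is inelastic at this price.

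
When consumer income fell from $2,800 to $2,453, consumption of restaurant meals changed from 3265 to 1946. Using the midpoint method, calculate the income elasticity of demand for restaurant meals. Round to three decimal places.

%ΔQ = (1946 − 3265)/[(3265+1946)/2] = -1319/2605.5 ≈ -0.5062.
%ΔI = (2,453 − 2,800)/[(2,800+2,453)/2] = -347/2626.5 ≈ -0.1321.
E_I = %ΔQ/%ΔI ≈ 3.832.
E_I > 1: normal good (luxury).

3.832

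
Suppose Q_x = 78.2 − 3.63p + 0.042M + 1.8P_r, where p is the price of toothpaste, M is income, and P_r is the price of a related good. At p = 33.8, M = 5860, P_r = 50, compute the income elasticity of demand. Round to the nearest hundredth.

At the given point, Q_x = 78.2 − 3.63(33.8) + 0.042(5860) + 1.8(50) = 78.2 − 122.694 + 246.12 + 90 = 291.626.
∂Q_x/∂M = +0.042, so E_I = 0.042·(5860/291.626) ≈ 0.84.
E_I ∈ (0,1): normal good (necessity).

0.84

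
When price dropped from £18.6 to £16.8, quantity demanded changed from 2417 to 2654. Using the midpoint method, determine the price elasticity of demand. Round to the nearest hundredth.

%Δq = (2654 − 2417)/[(2417 + 2654)/2] = 237/2535.5 ≈ 0.0935.
%Δp = (16.8 − 18.6)/[(18.6 + 16.8)/2] = -1.8/17.7 ≈ -0.1017.
Arc elasticity E = %Δq/%Δp ≈ 0.0935/-0.1017 ≈ -0.92.
|E| < 1: demand is inelastic over this range.

-0.92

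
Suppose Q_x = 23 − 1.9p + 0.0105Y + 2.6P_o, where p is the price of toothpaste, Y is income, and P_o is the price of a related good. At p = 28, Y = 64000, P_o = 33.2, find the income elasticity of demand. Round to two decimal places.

0.92

Q_x = 23 − 1.9(28) + 0.0105(64000) + 2.6(33.2) = 23 − 53.2 + 672 + 86.32 = 728.12.
∂Q_x/∂Y = +0.0105, so E_I = 0.0105·(64000/728.12) ≈ 0.92.
E_I ∈ (0,1): normal good (necessity).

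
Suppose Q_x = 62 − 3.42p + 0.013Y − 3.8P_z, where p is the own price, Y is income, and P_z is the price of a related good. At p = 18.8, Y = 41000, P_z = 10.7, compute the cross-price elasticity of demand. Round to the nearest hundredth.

-0.08

Substituting, Q_x = 62 − 3.42(18.8) + 0.013(41000) − 3.8(10.7) = 62 − 64.296 + 533 − 40.66 = 490.044.
∂Q_x/∂P_z = −3.8, so E_xy = -3.8·(10.7/490.044) ≈ -0.08.
E_xy < 0: the goods are complements.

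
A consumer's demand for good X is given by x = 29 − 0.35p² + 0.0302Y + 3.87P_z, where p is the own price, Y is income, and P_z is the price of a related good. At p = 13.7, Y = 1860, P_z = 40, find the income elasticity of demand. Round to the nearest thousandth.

0.322

First evaluate x: 29 − 0.35(13.7)² + 0.0302(1860) + 3.87(40) = 29 − 65.6915 + 56.172 + 154.8 = 174.2805.
∂x/∂Y = +0.0302, so E_I = 0.0302·(1860/174.2805) ≈ 0.322.
E_I ∈ (0,1): normal good (necessity).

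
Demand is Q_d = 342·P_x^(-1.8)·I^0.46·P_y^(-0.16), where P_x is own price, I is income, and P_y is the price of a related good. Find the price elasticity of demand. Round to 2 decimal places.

For a Cobb–Douglas (constant-elasticity) form Q_d = A·P_x^α·…, the elasticity with respect to P_x equals the exponent α at every point.
Here the exponent on P_x is -1.8, so the price elasticity of demand is -1.80.

-1.80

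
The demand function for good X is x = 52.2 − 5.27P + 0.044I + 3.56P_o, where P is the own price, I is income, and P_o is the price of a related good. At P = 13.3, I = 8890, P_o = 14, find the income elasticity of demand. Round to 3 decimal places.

0.924

At the given point, x = 52.2 − 5.27(13.3) + 0.044(8890) + 3.56(14) = 52.2 − 70.091 + 391.16 + 49.84 = 423.109.
∂x/∂I = +0.044, so E_I = 0.044·(8890/423.109) ≈ 0.924.
E_I ∈ (0,1): normal good (necessity).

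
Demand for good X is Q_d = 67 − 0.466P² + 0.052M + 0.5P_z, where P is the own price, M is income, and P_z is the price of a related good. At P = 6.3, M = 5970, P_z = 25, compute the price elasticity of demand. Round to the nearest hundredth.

First evaluate Q_d: 67 − 0.466(6.3)² + 0.052(5970) + 0.5(25) = 67 − 18.4955 + 310.44 + 12.5 = 371.4445.
∂Q_d/∂P = −2·0.466·P = -5.8716, so E_p = -5.8716·(6.3/371.4445) ≈ -0.10.
|E_p| < 1: demand is inelastic.

-0.10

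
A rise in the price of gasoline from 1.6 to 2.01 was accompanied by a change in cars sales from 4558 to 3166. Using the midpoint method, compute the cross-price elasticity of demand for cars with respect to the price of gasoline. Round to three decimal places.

-1.587

%ΔQ_x = (3166 − 4558)/[(4558+3166)/2] = -1392/3862 ≈ -0.3604.
%ΔP_y = (2.01 − 1.6)/[(1.6+2.01)/2] ≈ 0.2271.
E_xy = -0.3604/0.2271 ≈ -1.587.
E_xy < 0, so cars and gasoline are complements.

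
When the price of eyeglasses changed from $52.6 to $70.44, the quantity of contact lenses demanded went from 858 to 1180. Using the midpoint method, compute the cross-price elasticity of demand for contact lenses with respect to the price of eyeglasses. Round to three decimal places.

1.090

%ΔQ_x = (1180 − 858)/[(858+1180)/2] = 322/1019 ≈ 0.3160.
%ΔP_y = (70.44 − 52.6)/[(52.6+70.44)/2] ≈ 0.2900.
E_xy = 0.3160/0.2900 ≈ 1.090.
E_xy > 0, so contact lenses and eyeglasses are substitutes.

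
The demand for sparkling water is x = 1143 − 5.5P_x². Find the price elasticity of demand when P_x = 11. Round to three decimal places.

At P_x = 11, x = 477.5.
dx/dP_x = −2·5.5·P_x = −121.
Point elasticity E = (dx/dP_x)·(P_x/x) = -121 × 11/477.5 ≈ -2.787.
|E| > 1, so demand is elastic at this price.

-2.787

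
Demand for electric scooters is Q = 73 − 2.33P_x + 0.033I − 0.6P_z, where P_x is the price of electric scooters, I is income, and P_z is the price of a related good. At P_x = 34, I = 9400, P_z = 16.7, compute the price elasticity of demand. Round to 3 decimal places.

Evaluating quantity at (P_x, I, P_z) gives Q = 73 − 2.33(34) + 0.033(9400) − 0.6(16.7) = 73 − 79.22 + 310.2 − 10.02 = 293.96.
∂Q/∂P_x = −2.33, so E_p = (−2.33)·(34/293.96) ≈ -0.269.
|E_p| < 1: demand is inelastic.

-0.269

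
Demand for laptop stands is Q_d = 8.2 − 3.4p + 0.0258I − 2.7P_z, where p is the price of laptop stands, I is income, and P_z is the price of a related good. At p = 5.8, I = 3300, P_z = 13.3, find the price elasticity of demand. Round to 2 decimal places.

-0.52

First evaluate Q_d: 8.2 − 3.4(5.8) + 0.0258(3300) − 2.7(13.3) = 8.2 − 19.72 + 85.14 − 35.91 = 37.71.
∂Q_d/∂p = −3.4, so E_p = (−3.4)·(5.8/37.71) ≈ -0.52.
|E_p| < 1: demand is inelastic.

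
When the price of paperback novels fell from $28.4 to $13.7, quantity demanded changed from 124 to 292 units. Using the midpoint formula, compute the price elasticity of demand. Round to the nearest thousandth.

-1.157

%Δq = (292 − 124)/[(124 + 292)/2] = 168/208 ≈ 0.8077.
%ΔP = (13.7 − 28.4)/[(28.4 + 13.7)/2] = -14.7/21.05 ≈ -0.6983.
Arc elasticity E = %Δq/%ΔP ≈ 0.8077/-0.6983 ≈ -1.157.
|E| > 1: demand is elastic over this range.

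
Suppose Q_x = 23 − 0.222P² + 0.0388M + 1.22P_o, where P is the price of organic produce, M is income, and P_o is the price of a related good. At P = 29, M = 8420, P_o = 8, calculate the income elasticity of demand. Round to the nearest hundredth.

1.89

Evaluating quantity at (P, M, P_o) gives Q_x = 23 − 0.222(29)² + 0.0388(8420) + 1.22(8) = 23 − 186.702 + 326.696 + 9.76 = 172.754.
∂Q_x/∂M = +0.0388, so E_I = 0.0388·(8420/172.754) ≈ 1.89.
E_I > 1: normal good (luxury).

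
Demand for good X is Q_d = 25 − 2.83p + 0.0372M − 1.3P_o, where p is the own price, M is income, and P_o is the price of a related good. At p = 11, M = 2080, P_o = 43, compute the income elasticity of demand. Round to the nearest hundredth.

At the given point, Q_d = 25 − 2.83(11) + 0.0372(2080) − 1.3(43) = 25 − 31.13 + 77.376 − 55.9 = 15.346.
∂Q_d/∂M = +0.0372, so E_I = 0.0372·(2080/15.346) ≈ 5.04.
E_I > 1: normal good (luxury).

5.04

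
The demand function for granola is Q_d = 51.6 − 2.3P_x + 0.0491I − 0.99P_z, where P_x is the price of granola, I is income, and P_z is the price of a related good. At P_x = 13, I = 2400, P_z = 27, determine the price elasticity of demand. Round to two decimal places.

-0.27

Evaluating quantity at (P_x, I, P_z) gives Q_d = 51.6 − 2.3(13) + 0.0491(2400) − 0.99(27) = 51.6 − 29.9 + 117.84 − 26.73 = 112.81.
∂Q_d/∂P_x = −2.3, so E_p = (−2.3)·(13/112.81) ≈ -0.27.
|E_p| < 1: demand is inelastic.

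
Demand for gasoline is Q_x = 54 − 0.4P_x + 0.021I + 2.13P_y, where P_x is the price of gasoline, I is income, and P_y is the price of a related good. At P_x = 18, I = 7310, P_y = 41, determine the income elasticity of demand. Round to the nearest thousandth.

Q_x = 54 − 0.4(18) + 0.021(7310) + 2.13(41) = 54 − 7.2 + 153.51 + 87.33 = 287.64.
∂Q_x/∂I = +0.021, so E_I = 0.021·(7310/287.64) ≈ 0.534.
E_I ∈ (0,1): normal good (necessity).

0.534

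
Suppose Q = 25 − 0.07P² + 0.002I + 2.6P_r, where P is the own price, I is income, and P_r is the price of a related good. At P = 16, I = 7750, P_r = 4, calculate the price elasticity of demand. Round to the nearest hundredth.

First evaluate Q: 25 − 0.07(16)² + 0.002(7750) + 2.6(4) = 25 − 17.92 + 15.5 + 10.4 = 32.98.
∂Q/∂P = −2·0.07·P = -2.24, so E_p = -2.24·(16/32.98) ≈ -1.09.
|E_p| > 1: demand is elastic.

-1.09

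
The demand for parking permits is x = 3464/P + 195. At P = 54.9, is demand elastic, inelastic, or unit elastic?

At P = 54.9, x = 258.0965.
dx/dP = −3464/P² = −1.1493.
Point elasticity E = (dx/dP)·(P/x) = -1.1493 × 54.9/258.0965 ≈ -0.244.
|E| ≈ 0.244 < 1, so demand is inelastic.

inelastic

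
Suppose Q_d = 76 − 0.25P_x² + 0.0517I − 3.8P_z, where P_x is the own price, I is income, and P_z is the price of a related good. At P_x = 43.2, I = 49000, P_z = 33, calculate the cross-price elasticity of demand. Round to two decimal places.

At the given point, Q_d = 76 − 0.25(43.2)² + 0.0517(49000) − 3.8(33) = 76 − 466.56 + 2533.3 − 125.4 = 2017.34.
∂Q_d/∂P_z = −3.8, so E_xy = -3.8·(33/2017.34) ≈ -0.06.
E_xy < 0: the goods are complements.

-0.06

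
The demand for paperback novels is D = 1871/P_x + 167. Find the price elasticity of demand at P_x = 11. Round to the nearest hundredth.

-0.50

At P_x = 11, D = 337.0909.
dD/dP_x = −1871/P_x² = −15.4628.
Point elasticity E = (dD/dP_x)·(P_x/D) = -15.4628 × 11/337.0909 ≈ -0.50.
|E| < 1, so demand is inelastic at this price.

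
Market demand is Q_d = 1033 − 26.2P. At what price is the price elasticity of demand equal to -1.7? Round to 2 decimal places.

Set −bP/(a − bP) = −1.7 ⇒ bP = 1.7(a − bP) ⇒ bP(1+1.7) = 1.7·a.
P = 1.7·1033/(26.2·2.7) ≈ 24.82.

24.82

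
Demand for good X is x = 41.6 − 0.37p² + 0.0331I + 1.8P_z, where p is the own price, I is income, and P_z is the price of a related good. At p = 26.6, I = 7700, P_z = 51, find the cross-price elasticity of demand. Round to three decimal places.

x = 41.6 − 0.37(26.6)² + 0.0331(7700) + 1.8(51) = 41.6 − 261.7972 + 254.87 + 91.8 = 126.4728.
∂x/∂P_z = +1.8, so E_xy = 1.8·(51/126.4728) ≈ 0.726.
E_xy > 0: the goods are substitutes.

0.726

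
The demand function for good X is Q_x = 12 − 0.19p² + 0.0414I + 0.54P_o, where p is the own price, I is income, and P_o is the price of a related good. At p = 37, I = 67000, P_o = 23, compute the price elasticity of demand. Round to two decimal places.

Q_x = 12 − 0.19(37)² + 0.0414(67000) + 0.54(23) = 12 − 260.11 + 2773.8 + 12.42 = 2538.11.
∂Q_x/∂p = −2·0.19·p = -14.06, so E_p = -14.06·(37/2538.11) ≈ -0.20.
|E_p| < 1: demand is inelastic.

-0.20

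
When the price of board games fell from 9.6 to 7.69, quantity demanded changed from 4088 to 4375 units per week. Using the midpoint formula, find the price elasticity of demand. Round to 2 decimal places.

%Δq = (4375 − 4088)/[(4088 + 4375)/2] = 287/4231.5 ≈ 0.0678.
%Δp = (7.69 − 9.6)/[(9.6 + 7.69)/2] = -1.91/8.645 ≈ -0.2209.
Arc elasticity E = %Δq/%Δp ≈ 0.0678/-0.2209 ≈ -0.31.
|E| < 1: demand is inelastic over this range.

-0.31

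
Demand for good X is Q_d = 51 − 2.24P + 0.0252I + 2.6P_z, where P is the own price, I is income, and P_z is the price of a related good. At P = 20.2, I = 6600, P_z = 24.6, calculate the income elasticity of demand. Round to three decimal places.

First evaluate Q_d: 51 − 2.24(20.2) + 0.0252(6600) + 2.6(24.6) = 51 − 45.248 + 166.32 + 63.96 = 236.032.
∂Q_d/∂I = +0.0252, so E_I = 0.0252·(6600/236.032) ≈ 0.705.
E_I ∈ (0,1): normal good (necessity).

0.705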